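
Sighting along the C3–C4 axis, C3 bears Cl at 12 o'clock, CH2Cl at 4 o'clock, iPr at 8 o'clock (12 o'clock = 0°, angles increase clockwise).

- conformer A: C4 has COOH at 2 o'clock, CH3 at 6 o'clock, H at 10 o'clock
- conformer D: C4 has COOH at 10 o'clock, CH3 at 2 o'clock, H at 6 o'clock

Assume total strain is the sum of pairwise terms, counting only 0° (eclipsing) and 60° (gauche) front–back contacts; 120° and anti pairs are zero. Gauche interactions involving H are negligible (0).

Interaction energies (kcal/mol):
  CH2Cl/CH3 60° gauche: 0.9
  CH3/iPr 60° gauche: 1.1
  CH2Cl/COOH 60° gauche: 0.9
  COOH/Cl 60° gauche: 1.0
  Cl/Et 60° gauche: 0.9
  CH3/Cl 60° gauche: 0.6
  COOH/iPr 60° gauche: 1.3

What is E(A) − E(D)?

+0.1 kcal/mol

A is staggered. Cl at 0° is gauche with COOH at 60° (1.0); CH2Cl at 120° is gauche with COOH at 60° (0.9); CH2Cl at 120° is gauche with CH3 at 180° (0.9); iPr at 240° is gauche with CH3 at 180° (1.1). Total 3.9 kcal/mol.
D is staggered. Cl at 0° is gauche with COOH at 300° (1.0); Cl at 0° is gauche with CH3 at 60° (0.6); CH2Cl at 120° is gauche with CH3 at 60° (0.9); iPr at 240° is gauche with COOH at 300° (1.3). Total 3.8 kcal/mol.
E(A) − E(D) = 3.9 − 3.8 = +0.1 kcal/mol.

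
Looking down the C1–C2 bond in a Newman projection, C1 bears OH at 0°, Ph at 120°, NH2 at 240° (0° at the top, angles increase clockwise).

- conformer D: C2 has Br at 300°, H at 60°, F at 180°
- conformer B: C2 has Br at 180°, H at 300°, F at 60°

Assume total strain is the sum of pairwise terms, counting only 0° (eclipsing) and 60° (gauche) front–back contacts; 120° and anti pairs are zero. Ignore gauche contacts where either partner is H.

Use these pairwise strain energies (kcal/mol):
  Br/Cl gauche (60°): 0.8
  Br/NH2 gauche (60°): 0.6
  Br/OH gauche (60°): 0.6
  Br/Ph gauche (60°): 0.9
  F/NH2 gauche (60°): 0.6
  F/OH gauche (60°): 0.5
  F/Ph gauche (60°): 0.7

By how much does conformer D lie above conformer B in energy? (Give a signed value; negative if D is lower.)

-0.2 kcal/mol

D (staggered): OH–Br gauche, Ph–F gauche, NH2–Br gauche, NH2–F gauche; 0.6 + 0.7 + 0.6 + 0.6 = 2.5 kcal/mol.
B (staggered): OH–F gauche, Ph–Br gauche, Ph–F gauche, NH2–Br gauche; 0.5 + 0.9 + 0.7 + 0.6 = 2.7 kcal/mol.
E(D) − E(B) = 2.5 − 2.7 = -0.2 kcal/mol.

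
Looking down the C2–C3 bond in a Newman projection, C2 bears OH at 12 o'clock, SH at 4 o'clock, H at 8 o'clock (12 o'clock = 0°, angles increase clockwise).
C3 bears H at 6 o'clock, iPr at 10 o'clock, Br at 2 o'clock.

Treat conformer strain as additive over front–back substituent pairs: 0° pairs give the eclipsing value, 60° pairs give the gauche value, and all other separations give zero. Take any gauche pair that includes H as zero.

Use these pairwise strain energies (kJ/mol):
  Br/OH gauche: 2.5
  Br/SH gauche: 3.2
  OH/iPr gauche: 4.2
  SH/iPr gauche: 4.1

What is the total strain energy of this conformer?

This conformer (staggered): OH(0°)/iPr(300°) gauche 4.2; OH(0°)/Br(60°) gauche 2.5; SH(120°)/Br(60°) gauche 3.2 → 9.9 kJ/mol.

9.9 kJ/mol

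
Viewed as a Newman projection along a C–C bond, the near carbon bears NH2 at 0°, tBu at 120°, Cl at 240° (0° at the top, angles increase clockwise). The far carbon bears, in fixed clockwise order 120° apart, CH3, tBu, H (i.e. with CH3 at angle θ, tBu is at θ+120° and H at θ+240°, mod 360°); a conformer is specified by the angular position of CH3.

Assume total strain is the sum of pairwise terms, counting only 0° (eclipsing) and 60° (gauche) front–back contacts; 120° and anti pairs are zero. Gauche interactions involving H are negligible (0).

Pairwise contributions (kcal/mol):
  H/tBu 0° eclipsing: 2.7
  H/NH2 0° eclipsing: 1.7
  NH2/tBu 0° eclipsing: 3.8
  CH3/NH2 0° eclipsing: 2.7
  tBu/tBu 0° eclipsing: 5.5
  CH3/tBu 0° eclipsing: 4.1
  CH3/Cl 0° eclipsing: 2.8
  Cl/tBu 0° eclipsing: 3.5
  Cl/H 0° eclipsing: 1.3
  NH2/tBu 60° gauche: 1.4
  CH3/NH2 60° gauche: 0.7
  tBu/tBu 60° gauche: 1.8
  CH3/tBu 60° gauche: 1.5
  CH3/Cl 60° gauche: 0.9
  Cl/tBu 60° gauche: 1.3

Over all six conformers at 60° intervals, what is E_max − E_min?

4.7 kcal/mol

CH3 at 0° is eclipsed. NH2 at 0° is eclipsed with CH3 at 0° (2.7); tBu at 120° is eclipsed with tBu at 120° (5.5); Cl at 240° is eclipsed with H at 240° (1.3). Total 9.5 kcal/mol.
CH3 at 60° is staggered. NH2 at 0° is gauche with CH3 at 60° (0.7); tBu at 120° is gauche with CH3 at 60° (1.5); tBu at 120° is gauche with tBu at 180° (1.8); Cl at 240° is gauche with tBu at 180° (1.3). Total 5.3 kcal/mol.
CH3 at 120° is eclipsed. NH2 at 0° is eclipsed with H at 0° (1.7); tBu at 120° is eclipsed with CH3 at 120° (4.1); Cl at 240° is eclipsed with tBu at 240° (3.5). Total 9.3 kcal/mol.
CH3 at 180° is staggered. NH2 at 0° is gauche with tBu at 300° (1.4); tBu at 120° is gauche with CH3 at 180° (1.5); Cl at 240° is gauche with CH3 at 180° (0.9); Cl at 240° is gauche with tBu at 300° (1.3). Total 5.1 kcal/mol.
CH3 at 240° is eclipsed. NH2 at 0° is eclipsed with tBu at 0° (3.8); tBu at 120° is eclipsed with H at 120° (2.7); Cl at 240° is eclipsed with CH3 at 240° (2.8). Total 9.3 kcal/mol.
CH3 at 300° is staggered. NH2 at 0° is gauche with CH3 at 300° (0.7); NH2 at 0° is gauche with tBu at 60° (1.4); tBu at 120° is gauche with tBu at 60° (1.8); Cl at 240° is gauche with CH3 at 300° (0.9). Total 4.8 kcal/mol.
Max at 0° (9.5 kcal/mol), min at 300° (4.8 kcal/mol); barrier = 4.7 kcal/mol.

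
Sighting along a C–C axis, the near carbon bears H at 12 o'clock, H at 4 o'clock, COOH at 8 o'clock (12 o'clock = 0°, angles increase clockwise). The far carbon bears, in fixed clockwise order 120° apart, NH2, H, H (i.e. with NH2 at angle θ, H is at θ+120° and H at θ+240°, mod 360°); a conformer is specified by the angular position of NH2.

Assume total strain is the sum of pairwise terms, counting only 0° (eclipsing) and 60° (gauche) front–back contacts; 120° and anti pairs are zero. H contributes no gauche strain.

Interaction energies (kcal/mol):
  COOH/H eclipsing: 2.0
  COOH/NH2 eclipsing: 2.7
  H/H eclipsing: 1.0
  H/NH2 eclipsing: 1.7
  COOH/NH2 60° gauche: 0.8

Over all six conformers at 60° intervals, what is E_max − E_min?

4.7 kcal/mol

NH2 at 0° (eclipsed): H(0°)/NH2(0°) eclipsed 1.7; H(120°)/H(120°) eclipsed 1.0; COOH(240°)/H(240°) eclipsed 2.0 → 4.7 kcal/mol.
NH2 at 60° (staggered): no non-H gauche contacts → 0.0 kcal/mol.
NH2 at 120° (eclipsed): H(0°)/H(0°) eclipsed 1.0; H(120°)/NH2(120°) eclipsed 1.7; COOH(240°)/H(240°) eclipsed 2.0 → 4.7 kcal/mol.
NH2 at 180° (staggered): COOH(240°)/NH2(180°) gauche 0.8 → 0.8 kcal/mol.
NH2 at 240° (eclipsed): H(0°)/H(0°) eclipsed 1.0; H(120°)/H(120°) eclipsed 1.0; COOH(240°)/NH2(240°) eclipsed 2.7 → 4.7 kcal/mol.
NH2 at 300° (staggered): COOH(240°)/NH2(300°) gauche 0.8 → 0.8 kcal/mol.
Max at 0° (4.7 kcal/mol), min at 60° (0.0 kcal/mol); barrier = 4.7 kcal/mol.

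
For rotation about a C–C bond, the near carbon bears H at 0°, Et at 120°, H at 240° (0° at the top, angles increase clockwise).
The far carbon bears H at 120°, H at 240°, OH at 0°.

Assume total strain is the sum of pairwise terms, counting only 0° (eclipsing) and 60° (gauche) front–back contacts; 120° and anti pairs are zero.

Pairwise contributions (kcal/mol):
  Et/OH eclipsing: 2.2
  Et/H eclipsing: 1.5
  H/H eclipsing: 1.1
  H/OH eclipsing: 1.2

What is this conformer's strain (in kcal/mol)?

This conformer (eclipsed): H–OH eclipsed, Et–H eclipsed, H–H eclipsed; 1.2 + 1.5 + 1.1 = 3.8 kcal/mol.

3.8 kcal/mol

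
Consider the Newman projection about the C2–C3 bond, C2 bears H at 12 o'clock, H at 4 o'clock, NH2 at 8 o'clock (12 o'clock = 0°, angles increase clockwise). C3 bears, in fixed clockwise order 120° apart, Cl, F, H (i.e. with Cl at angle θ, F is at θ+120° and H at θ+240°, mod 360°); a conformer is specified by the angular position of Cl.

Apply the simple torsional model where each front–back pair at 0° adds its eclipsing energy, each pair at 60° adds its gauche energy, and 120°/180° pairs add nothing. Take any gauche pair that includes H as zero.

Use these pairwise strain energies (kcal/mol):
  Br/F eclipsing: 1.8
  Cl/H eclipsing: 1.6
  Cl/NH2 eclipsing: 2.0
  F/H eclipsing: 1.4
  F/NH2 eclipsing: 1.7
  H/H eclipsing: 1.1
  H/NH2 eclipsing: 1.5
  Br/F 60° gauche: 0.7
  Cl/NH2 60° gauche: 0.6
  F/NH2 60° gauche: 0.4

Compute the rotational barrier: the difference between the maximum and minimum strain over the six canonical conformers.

4.1 kcal/mol

Cl at 0° (eclipsed): H(0°)/Cl(0°) eclipsed 1.6; H(120°)/F(120°) eclipsed 1.4; NH2(240°)/H(240°) eclipsed 1.5 → 4.5 kcal/mol.
Cl at 60° (staggered): NH2(240°)/F(180°) gauche 0.4 → 0.4 kcal/mol.
Cl at 120° (eclipsed): H(0°)/H(0°) eclipsed 1.1; H(120°)/Cl(120°) eclipsed 1.6; NH2(240°)/F(240°) eclipsed 1.7 → 4.4 kcal/mol.
Cl at 180° (staggered): NH2(240°)/Cl(180°) gauche 0.6; NH2(240°)/F(300°) gauche 0.4 → 1.0 kcal/mol.
Cl at 240° (eclipsed): H(0°)/F(0°) eclipsed 1.4; H(120°)/H(120°) eclipsed 1.1; NH2(240°)/Cl(240°) eclipsed 2.0 → 4.5 kcal/mol.
Cl at 300° (staggered): NH2(240°)/Cl(300°) gauche 0.6 → 0.6 kcal/mol.
Max at 0° (4.5 kcal/mol), min at 60° (0.4 kcal/mol); barrier = 4.1 kcal/mol.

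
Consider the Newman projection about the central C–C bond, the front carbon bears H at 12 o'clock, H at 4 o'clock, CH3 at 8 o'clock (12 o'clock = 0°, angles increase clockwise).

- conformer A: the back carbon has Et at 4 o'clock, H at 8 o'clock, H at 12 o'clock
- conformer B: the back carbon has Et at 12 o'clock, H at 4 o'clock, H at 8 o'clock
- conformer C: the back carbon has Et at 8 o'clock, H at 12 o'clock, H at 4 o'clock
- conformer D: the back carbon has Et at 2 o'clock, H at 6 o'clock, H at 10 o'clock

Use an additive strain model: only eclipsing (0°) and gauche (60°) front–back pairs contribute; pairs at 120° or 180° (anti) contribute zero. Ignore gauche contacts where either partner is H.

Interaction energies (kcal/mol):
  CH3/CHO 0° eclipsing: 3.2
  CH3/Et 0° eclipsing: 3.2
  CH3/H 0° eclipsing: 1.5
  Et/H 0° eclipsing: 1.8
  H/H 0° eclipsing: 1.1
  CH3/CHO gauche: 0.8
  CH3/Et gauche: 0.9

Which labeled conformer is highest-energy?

A (eclipsed): H–H eclipsed, H–Et eclipsed, CH3–H eclipsed; 1.1 + 1.8 + 1.5 = 4.4 kcal/mol.
B (eclipsed): H–Et eclipsed, H–H eclipsed, CH3–H eclipsed; 1.8 + 1.1 + 1.5 = 4.4 kcal/mol.
C (eclipsed): H–H eclipsed, H–H eclipsed, CH3–Et eclipsed; 1.1 + 1.1 + 3.2 = 5.4 kcal/mol.
D (staggered): no non-H gauche contacts → 0.0 kcal/mol.
C has the highest total (5.4 kcal/mol).

C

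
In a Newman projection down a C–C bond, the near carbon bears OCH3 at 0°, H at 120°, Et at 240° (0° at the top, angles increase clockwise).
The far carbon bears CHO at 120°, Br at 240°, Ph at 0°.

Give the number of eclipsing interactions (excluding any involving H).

Non-H eclipsing pairs: OCH3(0°)/Ph(0°); Et(240°)/Br(240°) — 2 interactions.

2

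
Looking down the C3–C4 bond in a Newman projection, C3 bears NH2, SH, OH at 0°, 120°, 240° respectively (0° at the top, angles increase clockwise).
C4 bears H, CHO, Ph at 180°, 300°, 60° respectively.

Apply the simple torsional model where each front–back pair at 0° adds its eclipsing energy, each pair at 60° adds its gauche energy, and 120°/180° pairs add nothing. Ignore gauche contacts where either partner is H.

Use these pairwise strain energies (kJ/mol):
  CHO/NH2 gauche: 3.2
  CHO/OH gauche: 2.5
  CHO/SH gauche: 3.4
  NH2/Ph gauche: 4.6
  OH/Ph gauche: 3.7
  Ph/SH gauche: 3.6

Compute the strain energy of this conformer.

13.9 kJ/mol

This conformer (staggered): NH2–CHO gauche, NH2–Ph gauche, SH–Ph gauche, OH–CHO gauche; 3.2 + 4.6 + 3.6 + 2.5 = 13.9 kJ/mol.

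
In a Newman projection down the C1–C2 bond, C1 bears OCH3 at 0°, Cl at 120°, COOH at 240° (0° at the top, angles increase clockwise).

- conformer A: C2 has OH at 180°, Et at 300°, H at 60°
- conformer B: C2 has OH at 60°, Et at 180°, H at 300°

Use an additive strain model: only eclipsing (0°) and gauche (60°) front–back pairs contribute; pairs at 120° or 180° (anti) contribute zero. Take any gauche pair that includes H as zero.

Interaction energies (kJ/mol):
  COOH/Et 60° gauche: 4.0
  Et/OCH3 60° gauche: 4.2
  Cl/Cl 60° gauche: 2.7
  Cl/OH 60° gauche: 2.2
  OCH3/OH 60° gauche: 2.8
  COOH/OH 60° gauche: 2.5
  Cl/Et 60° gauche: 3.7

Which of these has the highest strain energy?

A

A (staggered): OCH3–Et gauche, Cl–OH gauche, COOH–OH gauche, COOH–Et gauche; 4.2 + 2.2 + 2.5 + 4.0 = 12.9 kJ/mol.
B (staggered): OCH3–OH gauche, Cl–OH gauche, Cl–Et gauche, COOH–Et gauche; 2.8 + 2.2 + 3.7 + 4.0 = 12.7 kJ/mol.
A has the highest total (12.9 kJ/mol).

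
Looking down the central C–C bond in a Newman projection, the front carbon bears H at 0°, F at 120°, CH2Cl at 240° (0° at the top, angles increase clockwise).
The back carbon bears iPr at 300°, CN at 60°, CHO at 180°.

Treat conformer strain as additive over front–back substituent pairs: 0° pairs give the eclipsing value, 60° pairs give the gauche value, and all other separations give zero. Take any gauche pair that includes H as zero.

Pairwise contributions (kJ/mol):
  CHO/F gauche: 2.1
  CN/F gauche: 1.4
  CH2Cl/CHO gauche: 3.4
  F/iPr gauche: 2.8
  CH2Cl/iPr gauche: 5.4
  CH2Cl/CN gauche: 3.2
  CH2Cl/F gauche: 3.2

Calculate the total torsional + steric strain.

12.3 kJ/mol

This conformer (staggered): F–CN gauche, F–CHO gauche, CH2Cl–iPr gauche, CH2Cl–CHO gauche; 1.4 + 2.1 + 5.4 + 3.4 = 12.3 kJ/mol.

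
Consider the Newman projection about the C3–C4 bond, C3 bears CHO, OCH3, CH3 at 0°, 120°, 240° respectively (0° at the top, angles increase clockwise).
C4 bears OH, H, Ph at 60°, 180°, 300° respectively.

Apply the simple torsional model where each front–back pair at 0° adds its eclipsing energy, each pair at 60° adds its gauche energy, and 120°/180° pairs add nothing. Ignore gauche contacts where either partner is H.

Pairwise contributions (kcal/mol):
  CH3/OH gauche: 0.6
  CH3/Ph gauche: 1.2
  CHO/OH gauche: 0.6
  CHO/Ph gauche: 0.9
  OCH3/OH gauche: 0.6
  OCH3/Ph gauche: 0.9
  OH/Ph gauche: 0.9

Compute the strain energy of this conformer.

This conformer (staggered): CHO(0°)/OH(60°) gauche 0.6; CHO(0°)/Ph(300°) gauche 0.9; OCH3(120°)/OH(60°) gauche 0.6; CH3(240°)/Ph(300°) gauche 1.2 → 3.3 kcal/mol.

3.3 kcal/mol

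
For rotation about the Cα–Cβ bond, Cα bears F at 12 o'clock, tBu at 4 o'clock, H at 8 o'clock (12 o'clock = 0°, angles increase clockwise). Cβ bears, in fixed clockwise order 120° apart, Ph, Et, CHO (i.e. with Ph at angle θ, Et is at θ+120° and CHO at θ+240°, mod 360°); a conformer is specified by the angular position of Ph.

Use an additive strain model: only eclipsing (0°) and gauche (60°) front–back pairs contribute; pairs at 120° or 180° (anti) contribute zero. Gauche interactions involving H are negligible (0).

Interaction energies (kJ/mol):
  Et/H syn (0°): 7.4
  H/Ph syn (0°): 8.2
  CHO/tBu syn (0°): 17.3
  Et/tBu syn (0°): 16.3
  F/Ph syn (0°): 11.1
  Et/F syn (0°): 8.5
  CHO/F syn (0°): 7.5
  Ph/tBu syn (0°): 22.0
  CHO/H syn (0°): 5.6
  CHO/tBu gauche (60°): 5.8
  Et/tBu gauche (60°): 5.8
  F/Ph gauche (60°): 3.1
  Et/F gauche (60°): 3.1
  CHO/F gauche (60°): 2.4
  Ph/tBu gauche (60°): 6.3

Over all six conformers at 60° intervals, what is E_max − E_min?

19.3 kJ/mol

Ph at 0° (eclipsed): F(0°)/Ph(0°) eclipsed 11.1; tBu(120°)/Et(120°) eclipsed 16.3; H(240°)/CHO(240°) eclipsed 5.6 → 33.0 kJ/mol.
Ph at 60° (staggered): F(0°)/Ph(60°) gauche 3.1; F(0°)/CHO(300°) gauche 2.4; tBu(120°)/Ph(60°) gauche 6.3; tBu(120°)/Et(180°) gauche 5.8 → 17.6 kJ/mol.
Ph at 120° (eclipsed): F(0°)/CHO(0°) eclipsed 7.5; tBu(120°)/Ph(120°) eclipsed 22.0; H(240°)/Et(240°) eclipsed 7.4 → 36.9 kJ/mol.
Ph at 180° (staggered): F(0°)/Et(300°) gauche 3.1; F(0°)/CHO(60°) gauche 2.4; tBu(120°)/Ph(180°) gauche 6.3; tBu(120°)/CHO(60°) gauche 5.8 → 17.6 kJ/mol.
Ph at 240° (eclipsed): F(0°)/Et(0°) eclipsed 8.5; tBu(120°)/CHO(120°) eclipsed 17.3; H(240°)/Ph(240°) eclipsed 8.2 → 34.0 kJ/mol.
Ph at 300° (staggered): F(0°)/Ph(300°) gauche 3.1; F(0°)/Et(60°) gauche 3.1; tBu(120°)/Et(60°) gauche 5.8; tBu(120°)/CHO(180°) gauche 5.8 → 17.8 kJ/mol.
Max at 120° (36.9 kJ/mol), min at 60° (17.6 kJ/mol); barrier = 19.3 kJ/mol.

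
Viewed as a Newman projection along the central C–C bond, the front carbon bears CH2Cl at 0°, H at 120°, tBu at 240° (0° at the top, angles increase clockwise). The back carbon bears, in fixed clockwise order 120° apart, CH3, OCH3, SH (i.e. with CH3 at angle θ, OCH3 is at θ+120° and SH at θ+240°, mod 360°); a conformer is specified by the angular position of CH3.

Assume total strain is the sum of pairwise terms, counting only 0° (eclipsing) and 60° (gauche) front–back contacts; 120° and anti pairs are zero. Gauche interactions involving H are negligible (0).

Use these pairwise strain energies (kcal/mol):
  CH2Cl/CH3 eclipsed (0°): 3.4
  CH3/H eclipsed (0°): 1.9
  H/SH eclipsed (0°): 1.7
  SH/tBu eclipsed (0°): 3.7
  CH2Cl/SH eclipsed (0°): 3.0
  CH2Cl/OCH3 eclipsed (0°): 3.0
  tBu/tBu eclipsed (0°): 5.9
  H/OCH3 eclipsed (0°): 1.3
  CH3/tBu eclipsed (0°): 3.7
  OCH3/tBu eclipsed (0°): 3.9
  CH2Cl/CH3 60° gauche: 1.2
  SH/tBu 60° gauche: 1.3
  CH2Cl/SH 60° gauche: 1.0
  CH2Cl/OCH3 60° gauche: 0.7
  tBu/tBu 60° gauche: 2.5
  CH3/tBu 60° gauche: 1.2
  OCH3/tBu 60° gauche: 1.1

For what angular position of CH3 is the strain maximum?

120°

CH3 at 0° (eclipsed): CH2Cl(0°)/CH3(0°) eclipsed 3.4; H(120°)/OCH3(120°) eclipsed 1.3; tBu(240°)/SH(240°) eclipsed 3.7 → 8.4 kcal/mol.
CH3 at 60° (staggered): CH2Cl(0°)/CH3(60°) gauche 1.2; CH2Cl(0°)/SH(300°) gauche 1.0; tBu(240°)/OCH3(180°) gauche 1.1; tBu(240°)/SH(300°) gauche 1.3 → 4.6 kcal/mol.
CH3 at 120° (eclipsed): CH2Cl(0°)/SH(0°) eclipsed 3.0; H(120°)/CH3(120°) eclipsed 1.9; tBu(240°)/OCH3(240°) eclipsed 3.9 → 8.8 kcal/mol.
CH3 at 180° (staggered): CH2Cl(0°)/OCH3(300°) gauche 0.7; CH2Cl(0°)/SH(60°) gauche 1.0; tBu(240°)/CH3(180°) gauche 1.2; tBu(240°)/OCH3(300°) gauche 1.1 → 4.0 kcal/mol.
CH3 at 240° (eclipsed): CH2Cl(0°)/OCH3(0°) eclipsed 3.0; H(120°)/SH(120°) eclipsed 1.7; tBu(240°)/CH3(240°) eclipsed 3.7 → 8.4 kcal/mol.
CH3 at 300° (staggered): CH2Cl(0°)/CH3(300°) gauche 1.2; CH2Cl(0°)/OCH3(60°) gauche 0.7; tBu(240°)/CH3(300°) gauche 1.2; tBu(240°)/SH(180°) gauche 1.3 → 4.4 kcal/mol.
The maximum (8.8 kcal/mol) occurs with CH3 at 120°.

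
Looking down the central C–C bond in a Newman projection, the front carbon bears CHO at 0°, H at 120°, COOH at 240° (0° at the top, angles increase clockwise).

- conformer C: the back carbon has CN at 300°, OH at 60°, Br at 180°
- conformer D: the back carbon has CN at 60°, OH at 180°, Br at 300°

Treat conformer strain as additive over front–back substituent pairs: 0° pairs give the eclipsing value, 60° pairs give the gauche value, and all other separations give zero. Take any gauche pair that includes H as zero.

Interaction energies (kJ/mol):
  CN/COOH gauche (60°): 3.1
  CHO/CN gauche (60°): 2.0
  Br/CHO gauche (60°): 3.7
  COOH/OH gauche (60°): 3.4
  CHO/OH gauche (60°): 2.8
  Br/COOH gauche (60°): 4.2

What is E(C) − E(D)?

C (staggered): CHO(0°)/CN(300°) gauche 2.0; CHO(0°)/OH(60°) gauche 2.8; COOH(240°)/CN(300°) gauche 3.1; COOH(240°)/Br(180°) gauche 4.2 → 12.1 kJ/mol.
D (staggered): CHO(0°)/CN(60°) gauche 2.0; CHO(0°)/Br(300°) gauche 3.7; COOH(240°)/OH(180°) gauche 3.4; COOH(240°)/Br(300°) gauche 4.2 → 13.3 kJ/mol.
E(C) − E(D) = 12.1 − 13.3 = -1.2 kJ/mol.

-1.2 kJ/mol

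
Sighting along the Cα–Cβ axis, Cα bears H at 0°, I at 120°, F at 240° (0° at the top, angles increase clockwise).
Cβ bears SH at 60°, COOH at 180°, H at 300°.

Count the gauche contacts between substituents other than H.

3

Non-H gauche pairs: I(120°)/SH(60°); I(120°)/COOH(180°); F(240°)/COOH(180°) — 3 interactions.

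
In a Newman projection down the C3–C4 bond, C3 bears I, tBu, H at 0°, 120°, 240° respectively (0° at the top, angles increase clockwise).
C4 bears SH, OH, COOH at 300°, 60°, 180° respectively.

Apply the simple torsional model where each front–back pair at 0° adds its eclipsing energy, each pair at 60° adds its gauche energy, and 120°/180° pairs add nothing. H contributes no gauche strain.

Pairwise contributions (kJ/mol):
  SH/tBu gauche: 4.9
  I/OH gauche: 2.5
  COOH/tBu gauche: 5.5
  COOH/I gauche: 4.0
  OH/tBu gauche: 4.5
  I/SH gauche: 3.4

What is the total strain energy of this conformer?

This conformer (staggered): I(0°)/SH(300°) gauche 3.4; I(0°)/OH(60°) gauche 2.5; tBu(120°)/OH(60°) gauche 4.5; tBu(120°)/COOH(180°) gauche 5.5 → 15.9 kJ/mol.

15.9 kJ/mol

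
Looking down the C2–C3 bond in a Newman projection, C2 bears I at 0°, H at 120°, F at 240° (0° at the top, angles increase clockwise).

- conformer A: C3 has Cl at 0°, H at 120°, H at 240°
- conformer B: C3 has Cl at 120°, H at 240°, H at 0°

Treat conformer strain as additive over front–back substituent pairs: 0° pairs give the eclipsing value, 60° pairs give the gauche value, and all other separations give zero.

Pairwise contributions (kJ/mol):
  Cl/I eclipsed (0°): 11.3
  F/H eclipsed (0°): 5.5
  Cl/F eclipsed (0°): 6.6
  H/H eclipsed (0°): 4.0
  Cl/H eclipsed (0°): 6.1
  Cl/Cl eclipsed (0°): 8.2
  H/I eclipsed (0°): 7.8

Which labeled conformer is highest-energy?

A

A (eclipsed): I(0°)/Cl(0°) eclipsed 11.3; H(120°)/H(120°) eclipsed 4.0; F(240°)/H(240°) eclipsed 5.5 → 20.8 kJ/mol.
B (eclipsed): I(0°)/H(0°) eclipsed 7.8; H(120°)/Cl(120°) eclipsed 6.1; F(240°)/H(240°) eclipsed 5.5 → 19.4 kJ/mol.
A has the highest total (20.8 kJ/mol).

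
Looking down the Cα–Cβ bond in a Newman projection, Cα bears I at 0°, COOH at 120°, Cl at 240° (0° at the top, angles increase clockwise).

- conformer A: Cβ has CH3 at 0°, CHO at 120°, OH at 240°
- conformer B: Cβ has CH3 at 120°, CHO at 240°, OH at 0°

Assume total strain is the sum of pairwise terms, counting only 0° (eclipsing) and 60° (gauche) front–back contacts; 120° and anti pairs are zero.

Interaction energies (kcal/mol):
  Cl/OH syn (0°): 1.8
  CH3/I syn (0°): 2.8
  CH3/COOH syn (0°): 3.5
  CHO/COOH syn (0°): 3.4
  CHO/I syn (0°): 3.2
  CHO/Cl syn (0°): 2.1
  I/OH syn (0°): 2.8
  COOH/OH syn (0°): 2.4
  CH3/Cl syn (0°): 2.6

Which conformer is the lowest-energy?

A (eclipsed): I(0°)/CH3(0°) eclipsed 2.8; COOH(120°)/CHO(120°) eclipsed 3.4; Cl(240°)/OH(240°) eclipsed 1.8 → 8.0 kcal/mol.
B (eclipsed): I(0°)/OH(0°) eclipsed 2.8; COOH(120°)/CH3(120°) eclipsed 3.5; Cl(240°)/CHO(240°) eclipsed 2.1 → 8.4 kcal/mol.
A has the lowest total (8.0 kcal/mol).

A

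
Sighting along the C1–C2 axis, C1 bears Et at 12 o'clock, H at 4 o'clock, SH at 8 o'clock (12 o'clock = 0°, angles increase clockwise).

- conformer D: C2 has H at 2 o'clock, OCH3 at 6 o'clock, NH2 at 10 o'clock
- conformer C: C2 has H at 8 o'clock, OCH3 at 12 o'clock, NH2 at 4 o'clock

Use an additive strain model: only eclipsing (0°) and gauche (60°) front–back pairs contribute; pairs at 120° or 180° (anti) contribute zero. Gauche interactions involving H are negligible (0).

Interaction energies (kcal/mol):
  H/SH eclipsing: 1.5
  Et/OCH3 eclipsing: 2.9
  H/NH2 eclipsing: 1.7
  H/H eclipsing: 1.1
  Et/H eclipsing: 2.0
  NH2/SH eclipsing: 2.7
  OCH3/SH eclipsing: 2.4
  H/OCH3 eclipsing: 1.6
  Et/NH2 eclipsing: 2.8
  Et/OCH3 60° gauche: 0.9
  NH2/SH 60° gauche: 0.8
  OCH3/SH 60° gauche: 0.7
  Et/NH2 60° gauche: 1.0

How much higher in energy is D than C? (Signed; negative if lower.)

D (staggered): Et(0°)/NH2(300°) gauche 1.0; SH(240°)/OCH3(180°) gauche 0.7; SH(240°)/NH2(300°) gauche 0.8 → 2.5 kcal/mol.
C (eclipsed): Et(0°)/OCH3(0°) eclipsed 2.9; H(120°)/NH2(120°) eclipsed 1.7; SH(240°)/H(240°) eclipsed 1.5 → 6.1 kcal/mol.
E(D) − E(C) = 2.5 − 6.1 = -3.6 kcal/mol.

-3.6 kcal/mol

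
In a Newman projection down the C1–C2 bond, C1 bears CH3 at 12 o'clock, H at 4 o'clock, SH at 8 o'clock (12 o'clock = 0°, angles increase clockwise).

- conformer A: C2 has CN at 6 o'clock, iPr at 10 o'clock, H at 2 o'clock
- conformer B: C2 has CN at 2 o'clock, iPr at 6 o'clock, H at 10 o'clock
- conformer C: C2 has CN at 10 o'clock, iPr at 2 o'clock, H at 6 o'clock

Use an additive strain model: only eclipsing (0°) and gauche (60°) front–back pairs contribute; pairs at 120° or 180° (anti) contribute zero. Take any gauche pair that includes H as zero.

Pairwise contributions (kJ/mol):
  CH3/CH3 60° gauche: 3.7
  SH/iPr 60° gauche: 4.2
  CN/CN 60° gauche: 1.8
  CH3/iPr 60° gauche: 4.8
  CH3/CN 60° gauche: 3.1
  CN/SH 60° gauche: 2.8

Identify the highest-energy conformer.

A

A (staggered): CH3–iPr gauche, SH–CN gauche, SH–iPr gauche; 4.8 + 2.8 + 4.2 = 11.8 kJ/mol.
B (staggered): CH3–CN gauche, SH–iPr gauche; 3.1 + 4.2 = 7.3 kJ/mol.
C (staggered): CH3–CN gauche, CH3–iPr gauche, SH–CN gauche; 3.1 + 4.8 + 2.8 = 10.7 kJ/mol.
A has the highest total (11.8 kJ/mol).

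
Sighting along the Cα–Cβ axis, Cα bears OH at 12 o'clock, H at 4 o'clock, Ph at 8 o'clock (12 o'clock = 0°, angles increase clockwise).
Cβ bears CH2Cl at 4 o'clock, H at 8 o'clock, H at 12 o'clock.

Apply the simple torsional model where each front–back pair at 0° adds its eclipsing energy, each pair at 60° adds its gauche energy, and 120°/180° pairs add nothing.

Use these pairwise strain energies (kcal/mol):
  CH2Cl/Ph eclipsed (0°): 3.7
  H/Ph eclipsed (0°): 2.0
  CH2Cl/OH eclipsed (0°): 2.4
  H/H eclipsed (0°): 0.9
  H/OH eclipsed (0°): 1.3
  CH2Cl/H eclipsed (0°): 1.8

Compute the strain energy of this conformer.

This conformer is eclipsed. OH at 0° is eclipsed with H at 0° (1.3); H at 120° is eclipsed with CH2Cl at 120° (1.8); Ph at 240° is eclipsed with H at 240° (2.0). Total 5.1 kcal/mol.

5.1 kcal/mol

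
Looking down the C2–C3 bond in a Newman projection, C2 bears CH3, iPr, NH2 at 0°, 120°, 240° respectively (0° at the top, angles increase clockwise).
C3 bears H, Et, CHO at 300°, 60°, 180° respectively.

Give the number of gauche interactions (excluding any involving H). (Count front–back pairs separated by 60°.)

Non-H gauche pairs: CH3(0°)/Et(60°); iPr(120°)/Et(60°); iPr(120°)/CHO(180°); NH2(240°)/CHO(180°) — 4 interactions.

4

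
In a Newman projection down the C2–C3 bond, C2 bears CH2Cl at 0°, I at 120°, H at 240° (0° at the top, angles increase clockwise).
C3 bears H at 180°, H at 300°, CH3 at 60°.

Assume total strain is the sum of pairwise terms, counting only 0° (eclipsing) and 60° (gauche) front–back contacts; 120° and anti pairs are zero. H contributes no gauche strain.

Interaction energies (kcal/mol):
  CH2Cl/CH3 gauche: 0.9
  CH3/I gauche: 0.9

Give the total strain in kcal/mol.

This conformer (staggered): CH2Cl(0°)/CH3(60°) gauche 0.9; I(120°)/CH3(60°) gauche 0.9 → 1.8 kcal/mol.

1.8 kcal/mol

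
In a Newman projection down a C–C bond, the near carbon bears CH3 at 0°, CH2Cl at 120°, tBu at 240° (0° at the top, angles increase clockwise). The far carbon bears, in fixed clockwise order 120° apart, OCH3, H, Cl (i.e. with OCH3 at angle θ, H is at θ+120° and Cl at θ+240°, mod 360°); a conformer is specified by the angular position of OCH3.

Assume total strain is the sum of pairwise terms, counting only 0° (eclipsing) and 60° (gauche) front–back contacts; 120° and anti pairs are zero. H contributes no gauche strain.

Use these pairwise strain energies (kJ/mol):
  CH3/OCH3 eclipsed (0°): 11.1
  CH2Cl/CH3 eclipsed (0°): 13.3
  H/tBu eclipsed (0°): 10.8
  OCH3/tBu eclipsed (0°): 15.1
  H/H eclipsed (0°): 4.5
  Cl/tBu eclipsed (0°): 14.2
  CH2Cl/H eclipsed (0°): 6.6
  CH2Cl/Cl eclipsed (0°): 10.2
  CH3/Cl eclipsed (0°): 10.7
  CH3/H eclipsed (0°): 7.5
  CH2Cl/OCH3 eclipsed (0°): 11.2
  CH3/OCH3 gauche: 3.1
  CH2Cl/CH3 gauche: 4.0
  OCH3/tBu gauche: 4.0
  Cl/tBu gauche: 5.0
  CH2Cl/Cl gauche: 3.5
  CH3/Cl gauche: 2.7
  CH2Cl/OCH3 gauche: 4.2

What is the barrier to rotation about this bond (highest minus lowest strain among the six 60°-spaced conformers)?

18.4 kJ/mol

OCH3 at 0° (eclipsed): CH3–OCH3 eclipsed, CH2Cl–H eclipsed, tBu–Cl eclipsed; 11.1 + 6.6 + 14.2 = 31.9 kJ/mol.
OCH3 at 60° (staggered): CH3–OCH3 gauche, CH3–Cl gauche, CH2Cl–OCH3 gauche, tBu–Cl gauche; 3.1 + 2.7 + 4.2 + 5.0 = 15.0 kJ/mol.
OCH3 at 120° (eclipsed): CH3–Cl eclipsed, CH2Cl–OCH3 eclipsed, tBu–H eclipsed; 10.7 + 11.2 + 10.8 = 32.7 kJ/mol.
OCH3 at 180° (staggered): CH3–Cl gauche, CH2Cl–OCH3 gauche, CH2Cl–Cl gauche, tBu–OCH3 gauche; 2.7 + 4.2 + 3.5 + 4.0 = 14.4 kJ/mol.
OCH3 at 240° (eclipsed): CH3–H eclipsed, CH2Cl–Cl eclipsed, tBu–OCH3 eclipsed; 7.5 + 10.2 + 15.1 = 32.8 kJ/mol.
OCH3 at 300° (staggered): CH3–OCH3 gauche, CH2Cl–Cl gauche, tBu–OCH3 gauche, tBu–Cl gauche; 3.1 + 3.5 + 4.0 + 5.0 = 15.6 kJ/mol.
Max at 240° (32.8 kJ/mol), min at 180° (14.4 kJ/mol); barrier = 18.4 kJ/mol.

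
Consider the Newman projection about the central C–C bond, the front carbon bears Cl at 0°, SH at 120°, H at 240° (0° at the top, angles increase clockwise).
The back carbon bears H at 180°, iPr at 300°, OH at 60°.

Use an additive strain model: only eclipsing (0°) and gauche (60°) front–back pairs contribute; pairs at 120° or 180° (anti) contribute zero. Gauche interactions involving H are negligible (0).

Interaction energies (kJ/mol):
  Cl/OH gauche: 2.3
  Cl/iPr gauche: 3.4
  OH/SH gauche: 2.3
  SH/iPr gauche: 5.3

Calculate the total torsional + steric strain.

This conformer (staggered): Cl(0°)/iPr(300°) gauche 3.4; Cl(0°)/OH(60°) gauche 2.3; SH(120°)/OH(60°) gauche 2.3 → 8.0 kJ/mol.

8.0 kJ/mol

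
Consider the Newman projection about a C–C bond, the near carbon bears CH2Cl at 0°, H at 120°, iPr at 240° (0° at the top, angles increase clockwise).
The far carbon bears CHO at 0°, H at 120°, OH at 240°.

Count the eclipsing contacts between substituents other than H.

2

Non-H eclipsing pairs: CH2Cl(0°)/CHO(0°); iPr(240°)/OH(240°) — 2 interactions.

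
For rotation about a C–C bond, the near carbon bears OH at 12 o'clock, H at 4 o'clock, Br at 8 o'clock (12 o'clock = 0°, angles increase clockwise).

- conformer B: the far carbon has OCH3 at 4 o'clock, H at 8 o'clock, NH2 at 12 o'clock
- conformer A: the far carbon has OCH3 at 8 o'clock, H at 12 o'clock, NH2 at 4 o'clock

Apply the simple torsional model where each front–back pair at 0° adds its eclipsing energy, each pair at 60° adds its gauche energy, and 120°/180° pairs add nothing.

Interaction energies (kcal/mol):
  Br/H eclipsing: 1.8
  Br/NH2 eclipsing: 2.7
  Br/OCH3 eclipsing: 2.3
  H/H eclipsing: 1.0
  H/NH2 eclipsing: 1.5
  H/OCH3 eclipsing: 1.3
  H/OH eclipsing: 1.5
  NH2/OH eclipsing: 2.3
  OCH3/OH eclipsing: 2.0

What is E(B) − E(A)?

B is eclipsed. OH at 0° is eclipsed with NH2 at 0° (2.3); H at 120° is eclipsed with OCH3 at 120° (1.3); Br at 240° is eclipsed with H at 240° (1.8). Total 5.4 kcal/mol.
A is eclipsed. OH at 0° is eclipsed with H at 0° (1.5); H at 120° is eclipsed with NH2 at 120° (1.5); Br at 240° is eclipsed with OCH3 at 240° (2.3). Total 5.3 kcal/mol.
E(B) − E(A) = 5.4 − 5.3 = +0.1 kcal/mol.

+0.1 kcal/mol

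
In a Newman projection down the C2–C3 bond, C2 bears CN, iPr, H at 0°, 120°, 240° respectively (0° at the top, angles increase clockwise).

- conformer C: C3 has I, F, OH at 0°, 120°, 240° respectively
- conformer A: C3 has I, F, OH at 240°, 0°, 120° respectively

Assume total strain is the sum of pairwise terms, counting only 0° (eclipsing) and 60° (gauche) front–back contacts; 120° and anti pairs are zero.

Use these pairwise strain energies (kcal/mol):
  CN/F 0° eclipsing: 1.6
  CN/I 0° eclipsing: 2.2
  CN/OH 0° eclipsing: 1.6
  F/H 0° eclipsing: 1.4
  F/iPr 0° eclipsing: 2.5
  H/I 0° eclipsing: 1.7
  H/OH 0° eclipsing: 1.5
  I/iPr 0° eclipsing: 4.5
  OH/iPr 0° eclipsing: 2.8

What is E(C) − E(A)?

C (eclipsed): CN(0°)/I(0°) eclipsed 2.2; iPr(120°)/F(120°) eclipsed 2.5; H(240°)/OH(240°) eclipsed 1.5 → 6.2 kcal/mol.
A (eclipsed): CN(0°)/F(0°) eclipsed 1.6; iPr(120°)/OH(120°) eclipsed 2.8; H(240°)/I(240°) eclipsed 1.7 → 6.1 kcal/mol.
E(C) − E(A) = 6.2 − 6.1 = +0.1 kcal/mol.

+0.1 kcal/mol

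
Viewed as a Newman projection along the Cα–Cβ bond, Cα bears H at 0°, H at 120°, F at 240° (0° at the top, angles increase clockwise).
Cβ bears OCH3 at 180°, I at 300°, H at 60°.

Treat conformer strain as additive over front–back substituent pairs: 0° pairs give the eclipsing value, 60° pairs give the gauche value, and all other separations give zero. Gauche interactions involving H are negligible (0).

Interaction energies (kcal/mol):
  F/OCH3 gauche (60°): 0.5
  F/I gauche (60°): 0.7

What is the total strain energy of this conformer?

1.2 kcal/mol

This conformer (staggered): F–OCH3 gauche, F–I gauche; 0.5 + 0.7 = 1.2 kcal/mol.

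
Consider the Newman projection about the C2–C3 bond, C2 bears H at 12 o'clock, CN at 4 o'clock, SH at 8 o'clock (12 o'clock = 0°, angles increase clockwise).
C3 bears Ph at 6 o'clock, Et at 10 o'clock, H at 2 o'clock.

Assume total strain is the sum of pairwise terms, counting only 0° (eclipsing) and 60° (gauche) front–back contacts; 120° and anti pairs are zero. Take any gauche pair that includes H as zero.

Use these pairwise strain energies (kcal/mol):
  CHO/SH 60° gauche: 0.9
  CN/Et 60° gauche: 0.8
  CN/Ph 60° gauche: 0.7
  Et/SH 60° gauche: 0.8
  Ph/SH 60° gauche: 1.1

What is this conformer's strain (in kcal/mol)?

2.6 kcal/mol

This conformer (staggered): CN–Ph gauche, SH–Ph gauche, SH–Et gauche; 0.7 + 1.1 + 0.8 = 2.6 kcal/mol.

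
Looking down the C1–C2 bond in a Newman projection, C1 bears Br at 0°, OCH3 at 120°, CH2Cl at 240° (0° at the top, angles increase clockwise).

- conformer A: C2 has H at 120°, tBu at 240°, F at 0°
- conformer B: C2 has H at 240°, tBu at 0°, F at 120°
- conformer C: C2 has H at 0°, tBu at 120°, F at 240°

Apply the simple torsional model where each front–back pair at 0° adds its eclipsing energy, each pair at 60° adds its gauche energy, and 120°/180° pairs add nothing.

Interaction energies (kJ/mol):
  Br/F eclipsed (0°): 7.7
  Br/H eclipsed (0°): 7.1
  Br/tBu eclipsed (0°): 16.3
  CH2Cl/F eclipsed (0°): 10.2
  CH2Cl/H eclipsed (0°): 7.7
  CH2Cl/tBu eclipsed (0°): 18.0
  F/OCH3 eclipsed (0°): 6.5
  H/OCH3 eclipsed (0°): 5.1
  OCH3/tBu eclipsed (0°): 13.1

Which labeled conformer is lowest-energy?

C

A is eclipsed. Br at 0° is eclipsed with F at 0° (7.7); OCH3 at 120° is eclipsed with H at 120° (5.1); CH2Cl at 240° is eclipsed with tBu at 240° (18.0). Total 30.8 kJ/mol.
B is eclipsed. Br at 0° is eclipsed with tBu at 0° (16.3); OCH3 at 120° is eclipsed with F at 120° (6.5); CH2Cl at 240° is eclipsed with H at 240° (7.7). Total 30.5 kJ/mol.
C is eclipsed. Br at 0° is eclipsed with H at 0° (7.1); OCH3 at 120° is eclipsed with tBu at 120° (13.1); CH2Cl at 240° is eclipsed with F at 240° (10.2). Total 30.4 kJ/mol.
C has the lowest total (30.4 kJ/mol).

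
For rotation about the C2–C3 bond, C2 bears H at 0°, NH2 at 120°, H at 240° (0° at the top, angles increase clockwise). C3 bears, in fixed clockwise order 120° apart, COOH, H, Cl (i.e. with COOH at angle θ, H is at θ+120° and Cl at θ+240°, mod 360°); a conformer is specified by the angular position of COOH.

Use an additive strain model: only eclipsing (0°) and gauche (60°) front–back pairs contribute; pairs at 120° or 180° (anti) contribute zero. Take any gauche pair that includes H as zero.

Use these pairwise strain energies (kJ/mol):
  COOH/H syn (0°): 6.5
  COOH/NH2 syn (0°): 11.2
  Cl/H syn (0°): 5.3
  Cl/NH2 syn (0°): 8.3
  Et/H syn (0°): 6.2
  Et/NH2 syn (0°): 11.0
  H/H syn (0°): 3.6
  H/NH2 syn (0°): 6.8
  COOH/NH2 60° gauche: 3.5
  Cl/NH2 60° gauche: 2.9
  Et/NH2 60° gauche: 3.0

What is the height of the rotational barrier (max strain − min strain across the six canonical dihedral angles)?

COOH at 0° (eclipsed): H–COOH eclipsed, NH2–H eclipsed, H–Cl eclipsed; 6.5 + 6.8 + 5.3 = 18.6 kJ/mol.
COOH at 60° (staggered): NH2–COOH gauche; 3.5 = 3.5 kJ/mol.
COOH at 120° (eclipsed): H–Cl eclipsed, NH2–COOH eclipsed, H–H eclipsed; 5.3 + 11.2 + 3.6 = 20.1 kJ/mol.
COOH at 180° (staggered): NH2–COOH gauche, NH2–Cl gauche; 3.5 + 2.9 = 6.4 kJ/mol.
COOH at 240° (eclipsed): H–H eclipsed, NH2–Cl eclipsed, H–COOH eclipsed; 3.6 + 8.3 + 6.5 = 18.4 kJ/mol.
COOH at 300° (staggered): NH2–Cl gauche; 2.9 = 2.9 kJ/mol.
Max at 120° (20.1 kJ/mol), min at 300° (2.9 kJ/mol); barrier = 17.2 kJ/mol.

17.2 kJ/mol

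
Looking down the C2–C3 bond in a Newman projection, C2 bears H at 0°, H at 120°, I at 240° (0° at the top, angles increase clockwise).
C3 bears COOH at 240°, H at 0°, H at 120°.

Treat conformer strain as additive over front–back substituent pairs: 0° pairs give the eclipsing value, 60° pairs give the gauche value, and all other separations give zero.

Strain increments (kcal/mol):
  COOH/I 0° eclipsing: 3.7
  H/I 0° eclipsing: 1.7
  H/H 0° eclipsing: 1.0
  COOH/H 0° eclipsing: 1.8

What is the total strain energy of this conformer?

This conformer (eclipsed): H(0°)/H(0°) eclipsed 1.0; H(120°)/H(120°) eclipsed 1.0; I(240°)/COOH(240°) eclipsed 3.7 → 5.7 kcal/mol.

5.7 kcal/mol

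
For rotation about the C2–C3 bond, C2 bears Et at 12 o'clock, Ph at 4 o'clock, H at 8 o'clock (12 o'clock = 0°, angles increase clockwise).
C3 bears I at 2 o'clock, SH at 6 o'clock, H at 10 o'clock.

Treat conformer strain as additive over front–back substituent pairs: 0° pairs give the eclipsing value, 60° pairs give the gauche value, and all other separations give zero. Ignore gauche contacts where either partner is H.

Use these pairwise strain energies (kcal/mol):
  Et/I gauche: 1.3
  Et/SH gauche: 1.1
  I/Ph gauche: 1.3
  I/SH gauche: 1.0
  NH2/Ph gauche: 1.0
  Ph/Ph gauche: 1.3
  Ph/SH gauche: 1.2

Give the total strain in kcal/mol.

This conformer (staggered): Et(0°)/I(60°) gauche 1.3; Ph(120°)/I(60°) gauche 1.3; Ph(120°)/SH(180°) gauche 1.2 → 3.8 kcal/mol.

3.8 kcal/mol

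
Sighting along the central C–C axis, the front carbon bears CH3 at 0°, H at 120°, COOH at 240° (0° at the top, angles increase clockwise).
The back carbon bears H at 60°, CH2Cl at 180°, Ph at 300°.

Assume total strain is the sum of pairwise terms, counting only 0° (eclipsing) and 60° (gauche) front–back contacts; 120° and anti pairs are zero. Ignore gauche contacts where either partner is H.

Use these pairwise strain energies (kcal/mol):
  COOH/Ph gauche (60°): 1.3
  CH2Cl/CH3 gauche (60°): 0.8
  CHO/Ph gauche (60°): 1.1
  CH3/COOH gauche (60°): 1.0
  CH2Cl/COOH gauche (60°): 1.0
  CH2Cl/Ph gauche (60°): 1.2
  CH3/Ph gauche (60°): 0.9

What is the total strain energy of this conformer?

This conformer (staggered): CH3(0°)/Ph(300°) gauche 0.9; COOH(240°)/CH2Cl(180°) gauche 1.0; COOH(240°)/Ph(300°) gauche 1.3 → 3.2 kcal/mol.

3.2 kcal/mol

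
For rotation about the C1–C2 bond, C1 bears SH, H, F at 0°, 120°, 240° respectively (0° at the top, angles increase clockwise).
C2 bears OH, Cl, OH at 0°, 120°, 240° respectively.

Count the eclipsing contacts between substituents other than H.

Non-H eclipsing pairs: SH(0°)/OH(0°); F(240°)/OH(240°) — 2 interactions.

2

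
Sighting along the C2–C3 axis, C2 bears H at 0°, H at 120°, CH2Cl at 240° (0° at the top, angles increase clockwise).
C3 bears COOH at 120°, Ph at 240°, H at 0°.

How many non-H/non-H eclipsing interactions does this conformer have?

1

Non-H eclipsing pairs: CH2Cl(240°)/Ph(240°) — 1 interaction.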